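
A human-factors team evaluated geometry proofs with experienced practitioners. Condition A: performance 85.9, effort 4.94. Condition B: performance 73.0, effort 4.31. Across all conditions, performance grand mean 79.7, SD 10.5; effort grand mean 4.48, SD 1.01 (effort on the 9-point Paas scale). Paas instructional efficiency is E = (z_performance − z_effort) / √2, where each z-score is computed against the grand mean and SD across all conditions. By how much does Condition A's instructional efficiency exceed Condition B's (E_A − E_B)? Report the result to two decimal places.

0.43

Condition A: z_P = (85.9 − 79.7)/10.5 = 0.5905; z_E = (4.94 − 4.48)/1.01 = 0.4554; E_A = (0.5905 − 0.4554)/√2 = 0.0955.
Condition B: z_P = (73.0 − 79.7)/10.5 = -0.6381; z_E = (4.31 − 4.48)/1.01 = -0.1683; E_B = (-0.6381 − (-0.1683))/√2 = -0.3322.
E_A − E_B = 0.0955 − (-0.3322) = 0.4277 ≈ 0.43.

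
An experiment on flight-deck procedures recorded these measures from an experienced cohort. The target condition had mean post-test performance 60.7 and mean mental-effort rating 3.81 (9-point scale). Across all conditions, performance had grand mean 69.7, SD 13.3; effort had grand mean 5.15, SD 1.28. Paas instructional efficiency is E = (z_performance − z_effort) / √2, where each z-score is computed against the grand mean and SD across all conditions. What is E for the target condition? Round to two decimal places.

z_performance = (60.7 − 69.7) / 13.3 = -9.0000 / 13.3 = -0.6767.
z_effort = (3.81 − 5.15) / 1.28 = -1.3400 / 1.28 = -1.0469.
z_P − z_E = -0.6767 − (-1.0469) = 0.3702.
E = 0.3702 / √2 = 0.3702 / 1.41421 = 0.2618 ≈ 0.26.

0.26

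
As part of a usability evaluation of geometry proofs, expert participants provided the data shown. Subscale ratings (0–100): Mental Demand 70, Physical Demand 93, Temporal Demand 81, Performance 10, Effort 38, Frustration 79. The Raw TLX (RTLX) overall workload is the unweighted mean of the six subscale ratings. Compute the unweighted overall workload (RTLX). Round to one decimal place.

Sum of ratings = 70 + 93 + 81 + 10 + 38 + 79 = 371.
RTLX = 371 / 6 = 61.8333 ≈ 61.8.

61.8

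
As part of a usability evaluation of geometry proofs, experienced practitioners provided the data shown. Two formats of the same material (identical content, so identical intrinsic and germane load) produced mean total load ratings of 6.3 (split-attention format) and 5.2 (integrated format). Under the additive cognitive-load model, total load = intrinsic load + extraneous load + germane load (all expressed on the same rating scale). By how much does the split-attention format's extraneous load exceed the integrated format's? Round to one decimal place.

1.1

Intrinsic and germane load are equal across formats, so the difference in total load equals the difference in extraneous load.
Extraneous-load difference = 6.3 − 5.2 = 1.1.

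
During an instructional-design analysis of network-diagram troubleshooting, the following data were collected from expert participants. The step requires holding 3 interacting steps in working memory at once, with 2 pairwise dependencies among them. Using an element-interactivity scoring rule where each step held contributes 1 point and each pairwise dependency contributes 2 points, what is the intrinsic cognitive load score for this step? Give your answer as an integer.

Element contribution: 3 × 1 = 3.
Interaction contribution: 2 × 2 = 4.
Intrinsic load = 3 + 4 = 7.

7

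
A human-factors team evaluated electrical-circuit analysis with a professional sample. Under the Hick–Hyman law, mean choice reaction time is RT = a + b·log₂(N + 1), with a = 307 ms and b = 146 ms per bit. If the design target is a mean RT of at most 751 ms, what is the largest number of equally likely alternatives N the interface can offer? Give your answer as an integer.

Set 307 + 146·log₂(N + 1) ≤ 751.
log₂(N + 1) ≤ (751 − 307) / 146 = 3.0411.
N + 1 ≤ 2^3.0411 = 8.2312.
N ≤ 7.2312, so the largest integer N is 7.

7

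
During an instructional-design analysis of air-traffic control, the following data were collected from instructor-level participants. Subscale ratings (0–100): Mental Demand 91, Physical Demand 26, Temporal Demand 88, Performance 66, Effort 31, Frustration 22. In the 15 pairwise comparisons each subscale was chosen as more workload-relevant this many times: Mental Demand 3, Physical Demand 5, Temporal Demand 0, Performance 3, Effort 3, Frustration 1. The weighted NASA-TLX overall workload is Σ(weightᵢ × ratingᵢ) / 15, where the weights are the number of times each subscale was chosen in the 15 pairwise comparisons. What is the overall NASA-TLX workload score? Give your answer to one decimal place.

The tallies are the weights (they sum to 15).
Weighted sum = 3·91 + 5·26 + 0·88 + 3·66 + 3·31 + 1·22
            = 273 + 130 + 0 + 198 + 93 + 22 = 716.
Overall workload = 716 / 15 = 47.7333 ≈ 47.7.

47.7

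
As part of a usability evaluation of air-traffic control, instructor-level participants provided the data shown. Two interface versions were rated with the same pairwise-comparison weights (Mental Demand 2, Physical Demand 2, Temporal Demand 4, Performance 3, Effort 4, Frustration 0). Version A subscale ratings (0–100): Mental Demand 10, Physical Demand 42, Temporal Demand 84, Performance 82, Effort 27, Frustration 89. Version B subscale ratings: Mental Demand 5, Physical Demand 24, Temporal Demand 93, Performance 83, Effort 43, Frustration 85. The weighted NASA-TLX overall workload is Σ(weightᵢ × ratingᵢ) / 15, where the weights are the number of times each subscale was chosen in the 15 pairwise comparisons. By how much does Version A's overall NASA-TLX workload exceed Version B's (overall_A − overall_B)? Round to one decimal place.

Version A weighted sum = 2·10 + 2·42 + 4·84 + 3·82 + 4·27 + 0·89 = 20 + 84 + 336 + 246 + 108 + 0 = 794; overall_A = 794/15 = 52.9333.
Version B weighted sum = 2·5 + 2·24 + 4·93 + 3·83 + 4·43 + 0·85 = 10 + 48 + 372 + 249 + 172 + 0 = 851; overall_B = 851/15 = 56.7333.
Difference = 52.9333 − 56.7333 = -3.8000 ≈ -3.8.

-3.8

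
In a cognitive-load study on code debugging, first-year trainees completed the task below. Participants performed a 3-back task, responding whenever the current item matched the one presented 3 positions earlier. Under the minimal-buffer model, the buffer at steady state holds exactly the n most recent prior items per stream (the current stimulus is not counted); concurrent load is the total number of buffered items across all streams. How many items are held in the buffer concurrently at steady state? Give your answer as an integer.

The buffer holds the 3 most recent prior items.
Steady-state concurrent load = 3 items.

3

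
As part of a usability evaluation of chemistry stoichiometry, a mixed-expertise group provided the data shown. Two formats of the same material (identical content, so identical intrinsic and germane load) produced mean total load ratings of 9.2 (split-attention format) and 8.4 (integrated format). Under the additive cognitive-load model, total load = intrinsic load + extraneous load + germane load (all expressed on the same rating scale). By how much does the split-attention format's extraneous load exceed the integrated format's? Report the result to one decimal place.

Intrinsic and germane load are equal across formats, so the difference in total load equals the difference in extraneous load.
Extraneous-load difference = 9.2 − 8.4 = 0.8.

0.8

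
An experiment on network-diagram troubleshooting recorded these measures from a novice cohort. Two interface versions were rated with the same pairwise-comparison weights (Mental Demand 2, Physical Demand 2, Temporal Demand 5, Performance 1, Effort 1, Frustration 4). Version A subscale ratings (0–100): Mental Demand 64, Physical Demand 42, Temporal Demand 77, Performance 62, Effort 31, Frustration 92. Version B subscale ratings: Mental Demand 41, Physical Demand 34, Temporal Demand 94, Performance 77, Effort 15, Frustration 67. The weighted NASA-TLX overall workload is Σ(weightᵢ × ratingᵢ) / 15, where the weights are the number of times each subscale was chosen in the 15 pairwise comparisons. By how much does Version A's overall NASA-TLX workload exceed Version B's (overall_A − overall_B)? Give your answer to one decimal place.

5.2

Version A weighted sum = 2·64 + 2·42 + 5·77 + 1·62 + 1·31 + 4·92 = 128 + 84 + 385 + 62 + 31 + 368 = 1058; overall_A = 1058/15 = 70.5333.
Version B weighted sum = 2·41 + 2·34 + 5·94 + 1·77 + 1·15 + 4·67 = 82 + 68 + 470 + 77 + 15 + 268 = 980; overall_B = 980/15 = 65.3333.
Difference = 70.5333 − 65.3333 = 5.2000 ≈ 5.2.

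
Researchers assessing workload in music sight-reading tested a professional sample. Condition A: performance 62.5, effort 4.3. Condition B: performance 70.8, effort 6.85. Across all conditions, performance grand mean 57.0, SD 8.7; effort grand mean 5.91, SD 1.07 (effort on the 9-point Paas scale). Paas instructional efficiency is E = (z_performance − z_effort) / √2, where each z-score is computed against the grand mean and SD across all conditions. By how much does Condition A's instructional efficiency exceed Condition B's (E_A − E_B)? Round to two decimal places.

1.01

Condition A: z_P = (62.5 − 57.0)/8.7 = 0.6322; z_E = (4.3 − 5.91)/1.07 = -1.5047; E_A = (0.6322 − (-1.5047))/√2 = 1.5110.
Condition B: z_P = (70.8 − 57.0)/8.7 = 1.5862; z_E = (6.85 − 5.91)/1.07 = 0.8785; E_B = (1.5862 − 0.8785)/√2 = 0.5004.
E_A − E_B = 1.5110 − 0.5004 = 1.0106 ≈ 1.01.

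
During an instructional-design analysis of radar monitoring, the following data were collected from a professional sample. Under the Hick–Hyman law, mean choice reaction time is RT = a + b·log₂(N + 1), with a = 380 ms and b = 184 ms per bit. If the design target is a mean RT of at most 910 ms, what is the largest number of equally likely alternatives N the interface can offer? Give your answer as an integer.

Set 380 + 184·log₂(N + 1) ≤ 910.
log₂(N + 1) ≤ (910 − 380) / 184 = 2.8804.
N + 1 ≤ 2^2.8804 = 7.3635.
N ≤ 6.3635, so the largest integer N is 6.

6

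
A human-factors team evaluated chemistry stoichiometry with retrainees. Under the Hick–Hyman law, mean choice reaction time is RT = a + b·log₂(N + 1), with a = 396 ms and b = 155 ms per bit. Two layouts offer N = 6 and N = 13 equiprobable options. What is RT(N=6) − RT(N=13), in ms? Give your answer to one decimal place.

RT(6) = 396 + 155·log₂(7) = 396 + 155·2.8074 = 831.1470 ms.
RT(13) = 396 + 155·log₂(14) = 396 + 155·3.8074 = 986.1470 ms.
Difference = 831.1470 − 986.1470 = -155.0000 ≈ -155.0 ms.

-155.0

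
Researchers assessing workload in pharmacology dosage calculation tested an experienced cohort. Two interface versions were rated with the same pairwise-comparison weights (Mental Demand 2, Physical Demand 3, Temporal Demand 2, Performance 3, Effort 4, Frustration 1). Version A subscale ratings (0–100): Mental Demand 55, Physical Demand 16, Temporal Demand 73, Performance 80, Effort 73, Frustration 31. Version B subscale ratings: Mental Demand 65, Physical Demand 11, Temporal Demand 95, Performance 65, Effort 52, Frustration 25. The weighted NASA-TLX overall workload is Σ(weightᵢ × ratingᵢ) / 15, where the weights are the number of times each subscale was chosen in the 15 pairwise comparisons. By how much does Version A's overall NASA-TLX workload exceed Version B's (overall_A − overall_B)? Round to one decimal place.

Version A weighted sum = 2·55 + 3·16 + 2·73 + 3·80 + 4·73 + 1·31 = 110 + 48 + 146 + 240 + 292 + 31 = 867; overall_A = 867/15 = 57.8000.
Version B weighted sum = 2·65 + 3·11 + 2·95 + 3·65 + 4·52 + 1·25 = 130 + 33 + 190 + 195 + 208 + 25 = 781; overall_B = 781/15 = 52.0667.
Difference = 57.8000 − 52.0667 = 5.7333 ≈ 5.7.

5.7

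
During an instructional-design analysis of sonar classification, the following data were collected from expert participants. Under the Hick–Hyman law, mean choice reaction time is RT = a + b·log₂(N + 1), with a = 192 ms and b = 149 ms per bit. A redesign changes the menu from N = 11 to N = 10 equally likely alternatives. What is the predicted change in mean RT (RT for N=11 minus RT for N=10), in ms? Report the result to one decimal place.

RT(11) = 192 + 149·log₂(12) = 192 + 149·3.5850 = 726.1650 ms.
RT(10) = 192 + 149·log₂(11) = 192 + 149·3.4594 = 707.4506 ms.
Difference = 726.1650 − 707.4506 = 18.7144 ≈ 18.7 ms.

18.7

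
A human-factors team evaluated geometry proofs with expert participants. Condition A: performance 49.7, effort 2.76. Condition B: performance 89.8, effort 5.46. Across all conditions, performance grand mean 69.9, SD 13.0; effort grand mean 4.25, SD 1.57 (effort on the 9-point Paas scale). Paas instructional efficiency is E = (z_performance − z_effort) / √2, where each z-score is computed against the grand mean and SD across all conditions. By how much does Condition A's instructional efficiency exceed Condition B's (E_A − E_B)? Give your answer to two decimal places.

Condition A: z_P = (49.7 − 69.9)/13.0 = -1.5538; z_E = (2.76 − 4.25)/1.57 = -0.9490; E_A = (-1.5538 − (-0.9490))/√2 = -0.4277.
Condition B: z_P = (89.8 − 69.9)/13.0 = 1.5308; z_E = (5.46 − 4.25)/1.57 = 0.7707; E_B = (1.5308 − 0.7707)/√2 = 0.5375.
E_A − E_B = -0.4277 − 0.5375 = -0.9652 ≈ -0.97.

-0.97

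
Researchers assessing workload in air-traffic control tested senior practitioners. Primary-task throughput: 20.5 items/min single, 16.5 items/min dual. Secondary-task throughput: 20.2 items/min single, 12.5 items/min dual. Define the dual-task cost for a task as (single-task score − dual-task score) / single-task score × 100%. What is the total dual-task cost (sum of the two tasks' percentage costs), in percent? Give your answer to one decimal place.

57.6

Primary cost = (20.5 − 16.5) / 20.5 × 100% = 19.5122%.
Secondary cost = (20.2 − 12.5) / 20.2 × 100% = 38.1188%.
Total = 19.5122% + 38.1188% = 57.6310% ≈ 57.6%.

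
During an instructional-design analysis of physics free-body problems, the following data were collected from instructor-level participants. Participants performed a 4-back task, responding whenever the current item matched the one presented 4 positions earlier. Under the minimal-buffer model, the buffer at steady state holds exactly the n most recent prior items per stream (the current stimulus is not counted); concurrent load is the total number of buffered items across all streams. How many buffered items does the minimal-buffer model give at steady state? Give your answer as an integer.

4

The buffer holds the 4 most recent prior items.
Steady-state concurrent load = 4 items.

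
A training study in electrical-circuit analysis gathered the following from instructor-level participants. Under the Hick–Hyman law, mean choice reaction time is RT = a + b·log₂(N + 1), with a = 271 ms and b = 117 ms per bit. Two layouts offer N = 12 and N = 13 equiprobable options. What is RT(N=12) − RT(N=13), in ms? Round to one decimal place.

-12.5

RT(12) = 271 + 117·log₂(13) = 271 + 117·3.7004 = 703.9468 ms.
RT(13) = 271 + 117·log₂(14) = 271 + 117·3.8074 = 716.4658 ms.
Difference = 703.9468 − 716.4658 = -12.5190 ≈ -12.5 ms.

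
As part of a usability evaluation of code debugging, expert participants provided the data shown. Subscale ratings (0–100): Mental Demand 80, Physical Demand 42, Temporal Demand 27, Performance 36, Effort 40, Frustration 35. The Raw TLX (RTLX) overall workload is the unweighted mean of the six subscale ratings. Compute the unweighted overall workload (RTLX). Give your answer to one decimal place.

43.3

Sum of ratings = 80 + 42 + 27 + 36 + 40 + 35 = 260.
RTLX = 260 / 6 = 43.3333 ≈ 43.3.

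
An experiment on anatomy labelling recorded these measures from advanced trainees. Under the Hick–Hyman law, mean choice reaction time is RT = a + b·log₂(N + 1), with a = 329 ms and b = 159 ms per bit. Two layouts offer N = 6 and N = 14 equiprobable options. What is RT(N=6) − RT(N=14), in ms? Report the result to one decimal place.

RT(6) = 329 + 159·log₂(7) = 329 + 159·2.8074 = 775.3766 ms.
RT(14) = 329 + 159·log₂(15) = 329 + 159·3.9069 = 950.1971 ms.
Difference = 775.3766 − 950.1971 = -174.8205 ≈ -174.8 ms.

-174.8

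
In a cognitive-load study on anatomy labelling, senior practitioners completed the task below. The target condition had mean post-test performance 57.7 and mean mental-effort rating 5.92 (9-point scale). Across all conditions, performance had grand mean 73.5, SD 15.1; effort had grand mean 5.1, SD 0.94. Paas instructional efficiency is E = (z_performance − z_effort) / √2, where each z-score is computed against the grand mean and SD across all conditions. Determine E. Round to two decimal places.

-1.36

z_performance = (57.7 − 73.5) / 15.1 = -15.8000 / 15.1 = -1.0464.
z_effort = (5.92 − 5.1) / 0.94 = 0.8200 / 0.94 = 0.8723.
z_P − z_E = -1.0464 − 0.8723 = -1.9187.
E = -1.9187 / √2 = -1.9187 / 1.41421 = -1.3567 ≈ -1.36.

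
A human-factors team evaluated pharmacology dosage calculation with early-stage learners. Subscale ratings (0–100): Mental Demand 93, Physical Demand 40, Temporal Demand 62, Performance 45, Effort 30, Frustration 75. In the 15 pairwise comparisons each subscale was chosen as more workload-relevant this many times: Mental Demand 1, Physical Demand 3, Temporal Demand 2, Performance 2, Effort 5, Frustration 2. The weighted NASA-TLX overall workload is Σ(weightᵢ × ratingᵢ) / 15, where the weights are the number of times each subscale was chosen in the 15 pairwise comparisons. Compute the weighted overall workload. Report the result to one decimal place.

The tallies are the weights (they sum to 15).
Weighted sum = 1·93 + 3·40 + 2·62 + 2·45 + 5·30 + 2·75
            = 93 + 120 + 124 + 90 + 150 + 150 = 727.
Overall workload = 727 / 15 = 48.4667 ≈ 48.5.

48.5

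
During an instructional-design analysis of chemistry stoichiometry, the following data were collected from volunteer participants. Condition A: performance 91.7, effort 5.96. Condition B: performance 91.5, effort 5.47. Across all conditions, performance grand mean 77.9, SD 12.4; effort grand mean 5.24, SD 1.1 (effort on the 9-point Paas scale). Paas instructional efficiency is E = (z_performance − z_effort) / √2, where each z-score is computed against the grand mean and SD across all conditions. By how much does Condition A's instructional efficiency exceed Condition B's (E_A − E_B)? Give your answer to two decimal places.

-0.30

Condition A: z_P = (91.7 − 77.9)/12.4 = 1.1129; z_E = (5.96 − 5.24)/1.1 = 0.6545; E_A = (1.1129 − 0.6545)/√2 = 0.3241.
Condition B: z_P = (91.5 − 77.9)/12.4 = 1.0968; z_E = (5.47 − 5.24)/1.1 = 0.2091; E_B = (1.0968 − 0.2091)/√2 = 0.6277.
E_A − E_B = 0.3241 − 0.6277 = -0.3036 ≈ -0.30.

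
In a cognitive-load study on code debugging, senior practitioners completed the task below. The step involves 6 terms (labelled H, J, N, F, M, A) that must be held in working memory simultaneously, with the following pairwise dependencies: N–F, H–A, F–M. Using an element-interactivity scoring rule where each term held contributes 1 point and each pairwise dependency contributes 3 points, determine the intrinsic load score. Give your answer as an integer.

15

Count of terms held simultaneously: 6.
Count of pairwise dependencies listed: 3.
Element contribution: 6 × 1 = 6.
Interaction contribution: 3 × 3 = 9.
Intrinsic load = 6 + 9 = 15.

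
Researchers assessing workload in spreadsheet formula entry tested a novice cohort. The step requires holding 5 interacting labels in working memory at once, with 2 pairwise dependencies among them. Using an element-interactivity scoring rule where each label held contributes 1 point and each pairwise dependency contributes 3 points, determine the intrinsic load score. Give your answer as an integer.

11

Element contribution: 5 × 1 = 5.
Interaction contribution: 2 × 3 = 6.
Intrinsic load = 5 + 6 = 11.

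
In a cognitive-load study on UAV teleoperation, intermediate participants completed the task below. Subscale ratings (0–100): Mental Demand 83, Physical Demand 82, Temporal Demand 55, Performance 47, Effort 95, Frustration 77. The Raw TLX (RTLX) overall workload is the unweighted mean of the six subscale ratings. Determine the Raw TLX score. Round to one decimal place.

73.2

Sum of ratings = 83 + 82 + 55 + 47 + 95 + 77 = 439.
RTLX = 439 / 6 = 73.1667 ≈ 73.2.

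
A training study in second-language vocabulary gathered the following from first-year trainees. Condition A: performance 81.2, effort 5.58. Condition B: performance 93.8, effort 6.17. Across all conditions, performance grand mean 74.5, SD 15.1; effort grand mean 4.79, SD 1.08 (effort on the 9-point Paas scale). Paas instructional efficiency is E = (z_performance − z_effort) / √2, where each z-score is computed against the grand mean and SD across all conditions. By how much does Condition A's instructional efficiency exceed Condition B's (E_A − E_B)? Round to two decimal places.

-0.20

Condition A: z_P = (81.2 − 74.5)/15.1 = 0.4437; z_E = (5.58 − 4.79)/1.08 = 0.7315; E_A = (0.4437 − 0.7315)/√2 = -0.2035.
Condition B: z_P = (93.8 − 74.5)/15.1 = 1.2781; z_E = (6.17 − 4.79)/1.08 = 1.2778; E_B = (1.2781 − 1.2778)/√2 = 0.0002.
E_A − E_B = -0.2035 − 0.0002 = -0.2037 ≈ -0.20.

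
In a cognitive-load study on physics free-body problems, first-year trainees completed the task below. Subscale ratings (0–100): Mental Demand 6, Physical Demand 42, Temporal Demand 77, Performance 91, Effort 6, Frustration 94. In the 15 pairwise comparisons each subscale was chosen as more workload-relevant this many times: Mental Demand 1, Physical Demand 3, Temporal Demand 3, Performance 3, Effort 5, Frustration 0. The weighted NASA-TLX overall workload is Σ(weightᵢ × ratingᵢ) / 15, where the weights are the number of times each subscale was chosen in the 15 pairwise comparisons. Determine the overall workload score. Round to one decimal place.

44.4

The tallies are the weights (they sum to 15).
Weighted sum = 1·6 + 3·42 + 3·77 + 3·91 + 5·6 + 0·94
            = 6 + 126 + 231 + 273 + 30 + 0 = 666.
Overall workload = 666 / 15 = 44.4000 ≈ 44.4.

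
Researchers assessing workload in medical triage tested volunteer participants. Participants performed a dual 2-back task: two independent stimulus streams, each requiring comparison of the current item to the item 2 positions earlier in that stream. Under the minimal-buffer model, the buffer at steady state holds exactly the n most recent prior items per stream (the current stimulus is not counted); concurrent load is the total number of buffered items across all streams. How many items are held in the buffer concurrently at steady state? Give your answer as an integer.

Each stream's buffer holds its 2 most recent prior items.
Two independent streams: 2 × 2 = 4 buffered items at steady state.

4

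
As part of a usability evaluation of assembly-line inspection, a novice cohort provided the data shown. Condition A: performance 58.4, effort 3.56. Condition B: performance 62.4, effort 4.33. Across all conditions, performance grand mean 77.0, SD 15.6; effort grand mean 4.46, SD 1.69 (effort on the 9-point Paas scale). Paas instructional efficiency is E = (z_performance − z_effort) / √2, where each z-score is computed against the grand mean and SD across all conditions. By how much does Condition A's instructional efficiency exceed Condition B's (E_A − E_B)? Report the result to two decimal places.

Condition A: z_P = (58.4 − 77.0)/15.6 = -1.1923; z_E = (3.56 − 4.46)/1.69 = -0.5325; E_A = (-1.1923 − (-0.5325))/√2 = -0.4665.
Condition B: z_P = (62.4 − 77.0)/15.6 = -0.9359; z_E = (4.33 − 4.46)/1.69 = -0.0769; E_B = (-0.9359 − (-0.0769))/√2 = -0.6074.
E_A − E_B = -0.4665 − (-0.6074) = 0.1409 ≈ 0.14.

0.14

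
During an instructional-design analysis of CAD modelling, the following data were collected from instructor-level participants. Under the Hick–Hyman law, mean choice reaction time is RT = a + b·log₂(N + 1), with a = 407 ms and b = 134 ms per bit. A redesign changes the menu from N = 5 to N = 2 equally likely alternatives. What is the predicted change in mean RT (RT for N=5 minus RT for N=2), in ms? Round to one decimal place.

RT(5) = 407 + 134·log₂(6) = 407 + 134·2.5850 = 753.3900 ms.
RT(2) = 407 + 134·log₂(3) = 407 + 134·1.5850 = 619.3900 ms.
Difference = 753.3900 − 619.3900 = 134.0000 ≈ 134.0 ms.

134.0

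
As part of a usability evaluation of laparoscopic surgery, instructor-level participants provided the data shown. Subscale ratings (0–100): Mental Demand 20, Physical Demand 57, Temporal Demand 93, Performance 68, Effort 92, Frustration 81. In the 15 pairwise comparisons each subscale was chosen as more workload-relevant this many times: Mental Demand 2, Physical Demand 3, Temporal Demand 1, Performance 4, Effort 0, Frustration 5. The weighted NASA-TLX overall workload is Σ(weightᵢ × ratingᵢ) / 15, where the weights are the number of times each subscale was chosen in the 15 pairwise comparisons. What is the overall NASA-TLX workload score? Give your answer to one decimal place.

The tallies are the weights (they sum to 15).
Weighted sum = 2·20 + 3·57 + 1·93 + 4·68 + 0·92 + 5·81
            = 40 + 171 + 93 + 272 + 0 + 405 = 981.
Overall workload = 981 / 15 = 65.4000 ≈ 65.4.

65.4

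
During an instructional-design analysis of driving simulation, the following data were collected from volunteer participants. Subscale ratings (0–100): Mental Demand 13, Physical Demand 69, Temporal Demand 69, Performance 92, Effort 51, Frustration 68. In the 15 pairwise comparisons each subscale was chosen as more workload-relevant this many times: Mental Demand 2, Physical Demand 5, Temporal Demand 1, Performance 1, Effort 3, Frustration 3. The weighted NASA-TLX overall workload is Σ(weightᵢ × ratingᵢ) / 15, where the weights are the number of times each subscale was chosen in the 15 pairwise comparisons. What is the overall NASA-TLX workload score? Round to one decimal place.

The tallies are the weights (they sum to 15).
Weighted sum = 2·13 + 5·69 + 1·69 + 1·92 + 3·51 + 3·68
            = 26 + 345 + 69 + 92 + 153 + 204 = 889.
Overall workload = 889 / 15 = 59.2667 ≈ 59.3.

59.3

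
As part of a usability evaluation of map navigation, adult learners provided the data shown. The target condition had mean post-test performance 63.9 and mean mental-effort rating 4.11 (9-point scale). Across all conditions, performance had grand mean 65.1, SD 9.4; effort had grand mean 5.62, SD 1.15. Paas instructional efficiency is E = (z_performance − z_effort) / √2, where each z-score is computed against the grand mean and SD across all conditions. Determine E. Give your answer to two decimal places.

0.84

z_performance = (63.9 − 65.1) / 9.4 = -1.2000 / 9.4 = -0.1277.
z_effort = (4.11 − 5.62) / 1.15 = -1.5100 / 1.15 = -1.3130.
z_P − z_E = -0.1277 − (-1.3130) = 1.1853.
E = 1.1853 / √2 = 1.1853 / 1.41421 = 0.8381 ≈ 0.84.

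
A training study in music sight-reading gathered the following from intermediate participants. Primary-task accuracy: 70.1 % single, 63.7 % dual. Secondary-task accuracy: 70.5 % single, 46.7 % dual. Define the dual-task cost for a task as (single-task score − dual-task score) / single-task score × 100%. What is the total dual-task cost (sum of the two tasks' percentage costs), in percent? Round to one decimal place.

42.9

Primary cost = (70.1 − 63.7) / 70.1 × 100% = 9.1298%.
Secondary cost = (70.5 − 46.7) / 70.5 × 100% = 33.7589%.
Total = 9.1298% + 33.7589% = 42.8887% ≈ 42.9%.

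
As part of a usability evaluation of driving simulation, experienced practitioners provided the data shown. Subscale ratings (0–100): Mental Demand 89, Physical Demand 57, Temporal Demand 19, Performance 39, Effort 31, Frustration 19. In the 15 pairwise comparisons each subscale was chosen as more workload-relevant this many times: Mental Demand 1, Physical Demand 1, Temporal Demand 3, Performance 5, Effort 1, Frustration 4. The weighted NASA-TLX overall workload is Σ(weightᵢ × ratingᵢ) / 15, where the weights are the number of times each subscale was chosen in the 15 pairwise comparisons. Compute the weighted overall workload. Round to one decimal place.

The tallies are the weights (they sum to 15).
Weighted sum = 1·89 + 1·57 + 3·19 + 5·39 + 1·31 + 4·19
            = 89 + 57 + 57 + 195 + 31 + 76 = 505.
Overall workload = 505 / 15 = 33.6667 ≈ 33.7.

33.7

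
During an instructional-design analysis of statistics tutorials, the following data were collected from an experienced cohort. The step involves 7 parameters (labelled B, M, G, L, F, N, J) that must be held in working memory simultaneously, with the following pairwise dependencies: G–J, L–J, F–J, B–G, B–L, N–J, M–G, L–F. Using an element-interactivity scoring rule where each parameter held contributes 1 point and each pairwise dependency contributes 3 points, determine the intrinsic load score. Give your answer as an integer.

31

Count of parameters held simultaneously: 7.
Count of pairwise dependencies listed: 8.
Element contribution: 7 × 1 = 7.
Interaction contribution: 8 × 3 = 24.
Intrinsic load = 7 + 24 = 31.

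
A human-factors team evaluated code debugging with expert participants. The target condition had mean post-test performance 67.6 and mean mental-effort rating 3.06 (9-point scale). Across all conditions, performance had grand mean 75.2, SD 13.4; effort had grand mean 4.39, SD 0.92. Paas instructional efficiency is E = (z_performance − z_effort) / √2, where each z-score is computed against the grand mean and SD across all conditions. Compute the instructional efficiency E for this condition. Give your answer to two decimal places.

z_performance = (67.6 − 75.2) / 13.4 = -7.6000 / 13.4 = -0.5672.
z_effort = (3.06 − 4.39) / 0.92 = -1.3300 / 0.92 = -1.4457.
z_P − z_E = -0.5672 − (-1.4457) = 0.8785.
E = 0.8785 / √2 = 0.8785 / 1.41421 = 0.6212 ≈ 0.62.

0.62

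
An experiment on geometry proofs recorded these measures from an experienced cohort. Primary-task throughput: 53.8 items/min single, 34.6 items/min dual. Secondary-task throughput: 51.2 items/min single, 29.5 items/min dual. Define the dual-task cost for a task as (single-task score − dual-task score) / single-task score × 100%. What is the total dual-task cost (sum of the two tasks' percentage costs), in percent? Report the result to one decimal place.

78.1

Primary cost = (53.8 − 34.6) / 53.8 × 100% = 35.6877%.
Secondary cost = (51.2 − 29.5) / 51.2 × 100% = 42.3828%.
Total = 35.6877% + 42.3828% = 78.0705% ≈ 78.1%.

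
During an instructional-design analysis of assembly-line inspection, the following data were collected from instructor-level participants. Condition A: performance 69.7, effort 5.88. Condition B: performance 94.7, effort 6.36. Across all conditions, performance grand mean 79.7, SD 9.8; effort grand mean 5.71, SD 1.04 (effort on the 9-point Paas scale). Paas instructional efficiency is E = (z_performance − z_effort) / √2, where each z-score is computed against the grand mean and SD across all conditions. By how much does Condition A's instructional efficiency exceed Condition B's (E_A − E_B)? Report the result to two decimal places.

Condition A: z_P = (69.7 − 79.7)/9.8 = -1.0204; z_E = (5.88 − 5.71)/1.04 = 0.1635; E_A = (-1.0204 − 0.1635)/√2 = -0.8371.
Condition B: z_P = (94.7 − 79.7)/9.8 = 1.5306; z_E = (6.36 − 5.71)/1.04 = 0.6250; E_B = (1.5306 − 0.6250)/√2 = 0.6404.
E_A − E_B = -0.8371 − 0.6404 = -1.4775 ≈ -1.48.

-1.48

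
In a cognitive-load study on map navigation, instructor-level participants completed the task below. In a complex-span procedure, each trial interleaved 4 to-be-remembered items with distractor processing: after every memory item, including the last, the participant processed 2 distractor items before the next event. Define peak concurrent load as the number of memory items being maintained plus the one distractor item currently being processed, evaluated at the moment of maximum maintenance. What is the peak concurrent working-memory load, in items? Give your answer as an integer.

5

Maintenance is greatest during the distractor(s) after memory item 4: all 4 memory items are being held.
One distractor item is concurrently being processed.
Peak concurrent load = 4 + 1 = 5 items.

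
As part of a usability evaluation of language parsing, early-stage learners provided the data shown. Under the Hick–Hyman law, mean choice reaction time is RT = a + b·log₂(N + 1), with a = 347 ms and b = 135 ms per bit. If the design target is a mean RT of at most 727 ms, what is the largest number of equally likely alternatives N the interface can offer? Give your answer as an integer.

6

Set 347 + 135·log₂(N + 1) ≤ 727.
log₂(N + 1) ≤ (727 − 347) / 135 = 2.8148.
N + 1 ≤ 2^2.8148 = 7.0362.
N ≤ 6.0362, so the largest integer N is 6.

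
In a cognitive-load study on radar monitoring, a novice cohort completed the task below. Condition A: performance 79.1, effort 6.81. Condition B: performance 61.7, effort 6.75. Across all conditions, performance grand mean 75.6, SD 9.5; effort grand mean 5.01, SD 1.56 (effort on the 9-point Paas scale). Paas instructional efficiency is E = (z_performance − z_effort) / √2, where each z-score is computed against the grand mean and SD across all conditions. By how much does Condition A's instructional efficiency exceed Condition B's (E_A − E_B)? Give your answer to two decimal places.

1.27

Condition A: z_P = (79.1 − 75.6)/9.5 = 0.3684; z_E = (6.81 − 5.01)/1.56 = 1.1538; E_A = (0.3684 − 1.1538)/√2 = -0.5554.
Condition B: z_P = (61.7 − 75.6)/9.5 = -1.4632; z_E = (6.75 − 5.01)/1.56 = 1.1154; E_B = (-1.4632 − 1.1154)/√2 = -1.8233.
E_A − E_B = -0.5554 − (-1.8233) = 1.2679 ≈ 1.27.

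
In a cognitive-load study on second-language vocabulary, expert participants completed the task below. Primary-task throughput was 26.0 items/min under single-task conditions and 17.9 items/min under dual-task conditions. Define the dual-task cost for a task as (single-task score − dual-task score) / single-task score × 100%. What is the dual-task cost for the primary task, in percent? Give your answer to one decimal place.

31.2

Cost = (26.0 − 17.9) / 26.0 × 100%
     = 8.1000 / 26.0 × 100% = 31.1538%.
≈ 31.2%.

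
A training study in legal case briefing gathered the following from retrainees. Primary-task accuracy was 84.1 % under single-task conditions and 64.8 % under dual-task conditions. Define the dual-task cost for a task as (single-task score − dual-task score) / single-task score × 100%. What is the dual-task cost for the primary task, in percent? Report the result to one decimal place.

Cost = (84.1 − 64.8) / 84.1 × 100%
     = 19.3000 / 84.1 × 100% = 22.9489%.
≈ 22.9%.

22.9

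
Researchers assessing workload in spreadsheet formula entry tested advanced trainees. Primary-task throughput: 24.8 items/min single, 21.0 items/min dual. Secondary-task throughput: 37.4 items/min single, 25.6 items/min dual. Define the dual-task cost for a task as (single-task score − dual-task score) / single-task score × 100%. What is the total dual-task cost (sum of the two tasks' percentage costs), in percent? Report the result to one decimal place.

46.9

Primary cost = (24.8 − 21.0) / 24.8 × 100% = 15.3226%.
Secondary cost = (37.4 − 25.6) / 37.4 × 100% = 31.5508%.
Total = 15.3226% + 31.5508% = 46.8734% ≈ 46.9%.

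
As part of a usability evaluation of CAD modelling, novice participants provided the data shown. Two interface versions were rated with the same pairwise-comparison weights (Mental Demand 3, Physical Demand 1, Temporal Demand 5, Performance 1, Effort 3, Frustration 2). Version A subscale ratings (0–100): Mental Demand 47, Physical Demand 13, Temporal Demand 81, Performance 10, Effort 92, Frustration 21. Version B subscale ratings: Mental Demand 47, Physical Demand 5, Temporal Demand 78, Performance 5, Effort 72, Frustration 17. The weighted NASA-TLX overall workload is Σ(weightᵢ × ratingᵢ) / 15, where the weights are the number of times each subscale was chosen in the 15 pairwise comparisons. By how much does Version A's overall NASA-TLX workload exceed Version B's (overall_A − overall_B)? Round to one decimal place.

Version A weighted sum = 3·47 + 1·13 + 5·81 + 1·10 + 3·92 + 2·21 = 141 + 13 + 405 + 10 + 276 + 42 = 887; overall_A = 887/15 = 59.1333.
Version B weighted sum = 3·47 + 1·5 + 5·78 + 1·5 + 3·72 + 2·17 = 141 + 5 + 390 + 5 + 216 + 34 = 791; overall_B = 791/15 = 52.7333.
Difference = 59.1333 − 52.7333 = 6.4000 ≈ 6.4.

6.4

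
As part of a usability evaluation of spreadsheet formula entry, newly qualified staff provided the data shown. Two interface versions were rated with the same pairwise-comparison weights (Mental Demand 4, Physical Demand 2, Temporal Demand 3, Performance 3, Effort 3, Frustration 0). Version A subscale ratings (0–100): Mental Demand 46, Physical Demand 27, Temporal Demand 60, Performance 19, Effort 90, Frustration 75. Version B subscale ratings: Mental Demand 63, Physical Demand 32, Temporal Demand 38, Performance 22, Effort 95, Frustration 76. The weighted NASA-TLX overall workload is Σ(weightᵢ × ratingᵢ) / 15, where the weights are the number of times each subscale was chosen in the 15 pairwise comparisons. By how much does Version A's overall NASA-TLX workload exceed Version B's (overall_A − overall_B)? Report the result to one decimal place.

-2.4

Version A weighted sum = 4·46 + 2·27 + 3·60 + 3·19 + 3·90 + 0·75 = 184 + 54 + 180 + 57 + 270 + 0 = 745; overall_A = 745/15 = 49.6667.
Version B weighted sum = 4·63 + 2·32 + 3·38 + 3·22 + 3·95 + 0·76 = 252 + 64 + 114 + 66 + 285 + 0 = 781; overall_B = 781/15 = 52.0667.
Difference = 49.6667 − 52.0667 = -2.4000 ≈ -2.4.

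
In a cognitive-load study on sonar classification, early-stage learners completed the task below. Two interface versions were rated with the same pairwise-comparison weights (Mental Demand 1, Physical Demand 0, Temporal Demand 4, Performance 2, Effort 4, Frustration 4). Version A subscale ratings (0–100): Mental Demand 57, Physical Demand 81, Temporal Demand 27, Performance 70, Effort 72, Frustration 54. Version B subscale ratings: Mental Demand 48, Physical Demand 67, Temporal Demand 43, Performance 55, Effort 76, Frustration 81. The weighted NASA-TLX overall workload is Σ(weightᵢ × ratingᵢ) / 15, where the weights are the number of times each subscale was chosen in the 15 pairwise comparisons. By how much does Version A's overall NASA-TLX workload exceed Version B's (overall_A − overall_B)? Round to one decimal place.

Version A weighted sum = 1·57 + 0·81 + 4·27 + 2·70 + 4·72 + 4·54 = 57 + 0 + 108 + 140 + 288 + 216 = 809; overall_A = 809/15 = 53.9333.
Version B weighted sum = 1·48 + 0·67 + 4·43 + 2·55 + 4·76 + 4·81 = 48 + 0 + 172 + 110 + 304 + 324 = 958; overall_B = 958/15 = 63.8667.
Difference = 53.9333 − 63.8667 = -9.9334 ≈ -9.9.

-9.9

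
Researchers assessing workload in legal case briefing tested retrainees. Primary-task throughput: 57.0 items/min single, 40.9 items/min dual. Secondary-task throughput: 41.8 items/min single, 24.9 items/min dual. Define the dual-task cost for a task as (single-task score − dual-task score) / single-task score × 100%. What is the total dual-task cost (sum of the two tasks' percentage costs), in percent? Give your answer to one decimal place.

68.7

Primary cost = (57.0 − 40.9) / 57.0 × 100% = 28.2456%.
Secondary cost = (41.8 − 24.9) / 41.8 × 100% = 40.4306%.
Total = 28.2456% + 40.4306% = 68.6762% ≈ 68.7%.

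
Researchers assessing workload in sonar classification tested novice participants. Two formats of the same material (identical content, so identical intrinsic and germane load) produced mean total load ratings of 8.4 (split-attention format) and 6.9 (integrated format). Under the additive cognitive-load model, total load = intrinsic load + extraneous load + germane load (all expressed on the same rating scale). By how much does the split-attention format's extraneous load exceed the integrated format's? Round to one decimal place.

1.5

Intrinsic and germane load are equal across formats, so the difference in total load equals the difference in extraneous load.
Extraneous-load difference = 8.4 − 6.9 = 1.5.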